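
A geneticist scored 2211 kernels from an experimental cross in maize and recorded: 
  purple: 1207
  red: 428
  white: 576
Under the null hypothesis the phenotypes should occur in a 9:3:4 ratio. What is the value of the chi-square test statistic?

2.496

Total ratio parts = 16. Expected numbers out of 2211:
  purple: 2211 × 9/16 = 1243.6875
  red: 2211 × 3/16 = 414.5625
  white: 2211 × 4/16 = 552.75
χ² = Σ (O − E)² / E
  purple: (1207 − 1243.6875)² / 1243.6875 = 1.0822
  red: (428 − 414.5625)² / 414.5625 = 0.4356
  white: (576 − 552.75)² / 552.75 = 0.9780
χ² = 1.0822 + 0.4356 + 0.9780 = 2.4958 ≈ 2.496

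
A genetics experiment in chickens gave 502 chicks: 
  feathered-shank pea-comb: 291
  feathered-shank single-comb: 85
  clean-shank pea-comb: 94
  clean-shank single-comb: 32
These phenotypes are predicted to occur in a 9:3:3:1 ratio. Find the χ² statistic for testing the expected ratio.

The 9:3:3:1 ratio has 16 parts, so with N = 502 the expected counts are:
  feathered-shank pea-comb: 502 × 9/16 = 282.375
  feathered-shank single-comb: 502 × 3/16 = 94.125
  clean-shank pea-comb: 502 × 3/16 = 94.125
  clean-shank single-comb: 502 × 1/16 = 31.375
χ² = Σ (O − E)² / E
  feathered-shank pea-comb: (291 − 282.375)² / 282.375 = 0.2634
  feathered-shank single-comb: (85 − 94.125)² / 94.125 = 0.8846
  clean-shank pea-comb: (94 − 94.125)² / 94.125 = 0.0002
  clean-shank single-comb: (32 − 31.375)² / 31.375 = 0.0125
χ² = 0.2634 + 0.8846 + 0.0002 + 0.0125 = 1.1607 ≈ 1.161

1.161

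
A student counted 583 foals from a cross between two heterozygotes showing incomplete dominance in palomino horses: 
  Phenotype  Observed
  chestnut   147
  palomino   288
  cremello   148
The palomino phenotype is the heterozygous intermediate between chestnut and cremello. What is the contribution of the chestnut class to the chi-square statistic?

With incomplete dominance, a heterozygote × heterozygote cross gives a 1:2:1 phenotypic ratio.
Expected counts for N = 583 under a 1:2:1 ratio (total parts = 4):
  chestnut: 583 × 1/4 = 145.75
  palomino: 583 × 2/4 = 291.5
  cremello: 583 × 1/4 = 145.75
Contribution of chestnut: (147 − 145.75)² / 145.75 = 0.0107

0.011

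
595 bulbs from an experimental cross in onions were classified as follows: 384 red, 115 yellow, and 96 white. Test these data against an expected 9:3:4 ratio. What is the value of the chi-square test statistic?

26.078

The 9:3:4 ratio has 16 parts, so with N = 595 the expected counts are:
  red: 595 × 9/16 = 334.6875
  yellow: 595 × 3/16 = 111.5625
  white: 595 × 4/16 = 148.75
χ² = Σ (O − E)² / E
  red: (384 − 334.6875)² / 334.6875 = 7.2657
  yellow: (115 − 111.5625)² / 111.5625 = 0.1059
  white: (96 − 148.75)² / 148.75 = 18.7063
χ² = 7.2657 + 0.1059 + 18.7063 = 26.0779 ≈ 26.078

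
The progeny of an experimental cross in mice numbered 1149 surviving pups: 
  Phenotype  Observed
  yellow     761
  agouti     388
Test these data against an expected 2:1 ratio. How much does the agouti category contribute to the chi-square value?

The 2:1 ratio has 3 parts, so with N = 1149 the expected counts are:
  yellow: 1149 × 2/3 = 766
  agouti: 1149 × 1/3 = 383
Contribution of agouti: (388 − 383)² / 383 = 0.0653

0.065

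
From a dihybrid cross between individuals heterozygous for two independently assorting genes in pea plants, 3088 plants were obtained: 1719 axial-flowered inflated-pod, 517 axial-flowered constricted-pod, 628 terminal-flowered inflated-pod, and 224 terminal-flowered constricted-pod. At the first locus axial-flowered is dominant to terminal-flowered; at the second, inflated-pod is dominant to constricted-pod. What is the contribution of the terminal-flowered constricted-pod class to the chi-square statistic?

4.979

A dihybrid F₂ with independent assortment and complete dominance at both loci gives a 9:3:3:1 phenotypic ratio.
Total ratio parts = 16. Expected numbers out of 3088:
  axial-flowered inflated-pod: 3088 × 9/16 = 1737
  axial-flowered constricted-pod: 3088 × 3/16 = 579
  terminal-flowered inflated-pod: 3088 × 3/16 = 579
  terminal-flowered constricted-pod: 3088 × 1/16 = 193
Contribution of terminal-flowered constricted-pod: (224 − 193)² / 193 = 4.9793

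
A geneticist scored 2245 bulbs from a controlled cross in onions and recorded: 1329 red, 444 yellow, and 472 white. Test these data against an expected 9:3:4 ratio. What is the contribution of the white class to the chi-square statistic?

Expected counts for N = 2245 under a 9:3:4 ratio (total parts = 16):
  red: 2245 × 9/16 = 1262.8125
  yellow: 2245 × 3/16 = 420.9375
  white: 2245 × 4/16 = 561.25
Contribution of white: (472 − 561.25)² / 561.25 = 14.1925

14.193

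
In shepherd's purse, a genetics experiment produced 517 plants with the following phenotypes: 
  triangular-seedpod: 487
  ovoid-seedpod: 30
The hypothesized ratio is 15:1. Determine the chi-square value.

0.177

Under the 15:1 hypothesis (Σ ratio = 16, N = 517):
  triangular-seedpod: 517 × 15/16 = 484.6875
  ovoid-seedpod: 517 × 1/16 = 32.3125
χ² = Σ (O − E)² / E
  triangular-seedpod: (487 − 484.6875)² / 484.6875 = 0.0110
  ovoid-seedpod: (30 − 32.3125)² / 32.3125 = 0.1655
χ² = 0.0110 + 0.1655 = 0.1765 ≈ 0.177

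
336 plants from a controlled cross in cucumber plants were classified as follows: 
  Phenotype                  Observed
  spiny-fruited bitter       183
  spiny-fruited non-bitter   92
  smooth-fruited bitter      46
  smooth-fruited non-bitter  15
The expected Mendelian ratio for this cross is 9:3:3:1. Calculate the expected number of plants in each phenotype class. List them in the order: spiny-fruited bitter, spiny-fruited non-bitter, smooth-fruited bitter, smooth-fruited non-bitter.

189, 63, 63, 21

Under the 9:3:3:1 hypothesis (Σ ratio = 16, N = 336):
  spiny-fruited bitter: 336 × 9/16 = 189
  spiny-fruited non-bitter: 336 × 3/16 = 63
  smooth-fruited bitter: 336 × 3/16 = 63
  smooth-fruited non-bitter: 336 × 1/16 = 21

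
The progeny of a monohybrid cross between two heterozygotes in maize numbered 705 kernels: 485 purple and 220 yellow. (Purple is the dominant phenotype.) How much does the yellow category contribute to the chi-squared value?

For a monohybrid cross between heterozygotes with complete dominance, the expected phenotypic ratio is 3:1.
Under the 3:1 hypothesis (Σ ratio = 4, N = 705):
  purple: 705 × 3/4 = 528.75
  yellow: 705 × 1/4 = 176.25
Contribution of yellow: (220 − 176.25)² / 176.25 = 10.8599

10.860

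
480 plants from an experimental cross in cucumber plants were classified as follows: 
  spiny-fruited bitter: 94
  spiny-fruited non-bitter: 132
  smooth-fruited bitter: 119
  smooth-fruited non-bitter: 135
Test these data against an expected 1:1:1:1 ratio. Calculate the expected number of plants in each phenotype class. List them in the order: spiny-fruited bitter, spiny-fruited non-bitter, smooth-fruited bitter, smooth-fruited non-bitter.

120, 120, 120, 120

Under the 1:1:1:1 hypothesis (Σ ratio = 4, N = 480):
  spiny-fruited bitter: 480 × 1/4 = 120
  spiny-fruited non-bitter: 480 × 1/4 = 120
  smooth-fruited bitter: 480 × 1/4 = 120
  smooth-fruited non-bitter: 480 × 1/4 = 120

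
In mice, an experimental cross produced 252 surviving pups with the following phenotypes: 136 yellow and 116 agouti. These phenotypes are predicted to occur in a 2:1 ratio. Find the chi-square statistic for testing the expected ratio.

18.286

The 2:1 ratio has 3 parts, so with N = 252 the expected counts are:
  yellow: 252 × 2/3 = 168
  agouti: 252 × 1/3 = 84
χ² = Σ (O − E)² / E
  yellow: (136 − 168)² / 168 = 6.0952
  agouti: (116 − 84)² / 84 = 12.1905
χ² = 6.0952 + 12.1905 = 18.2857 ≈ 18.286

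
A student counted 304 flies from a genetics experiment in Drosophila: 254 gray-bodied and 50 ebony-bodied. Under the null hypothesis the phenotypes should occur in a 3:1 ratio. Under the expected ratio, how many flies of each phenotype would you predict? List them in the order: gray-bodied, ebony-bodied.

228, 76

Expected counts for N = 304 under a 3:1 ratio (total parts = 4):
  gray-bodied: 304 × 3/4 = 228
  ebony-bodied: 304 × 1/4 = 76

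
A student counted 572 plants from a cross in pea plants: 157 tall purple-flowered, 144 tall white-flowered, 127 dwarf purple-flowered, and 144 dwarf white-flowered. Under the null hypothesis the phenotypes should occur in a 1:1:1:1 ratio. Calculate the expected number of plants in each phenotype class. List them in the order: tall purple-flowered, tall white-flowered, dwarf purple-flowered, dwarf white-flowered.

Under the 1:1:1:1 hypothesis (Σ ratio = 4, N = 572):
  tall purple-flowered: 572 × 1/4 = 143
  tall white-flowered: 572 × 1/4 = 143
  dwarf purple-flowered: 572 × 1/4 = 143
  dwarf white-flowered: 572 × 1/4 = 143

143, 143, 143, 143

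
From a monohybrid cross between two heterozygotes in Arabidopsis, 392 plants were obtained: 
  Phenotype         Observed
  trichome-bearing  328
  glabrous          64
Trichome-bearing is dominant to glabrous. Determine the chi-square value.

For a monohybrid cross between heterozygotes with complete dominance, the expected phenotypic ratio is 3:1.
Total ratio parts = 4. Expected numbers out of 392:
  trichome-bearing: 392 × 3/4 = 294
  glabrous: 392 × 1/4 = 98
χ² = Σ (O − E)² / E
  trichome-bearing: (328 − 294)² / 294 = 3.9320
  glabrous: (64 − 98)² / 98 = 11.7959
χ² = 3.9320 + 11.7959 = 15.7279 ≈ 15.728

15.728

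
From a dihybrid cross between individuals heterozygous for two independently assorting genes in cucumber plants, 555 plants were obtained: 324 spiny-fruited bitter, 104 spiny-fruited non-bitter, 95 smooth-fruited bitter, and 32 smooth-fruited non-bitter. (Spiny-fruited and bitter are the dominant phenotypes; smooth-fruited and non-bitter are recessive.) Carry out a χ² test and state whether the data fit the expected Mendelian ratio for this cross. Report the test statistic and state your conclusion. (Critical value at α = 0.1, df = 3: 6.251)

A dihybrid F₂ with independent assortment and complete dominance at both loci gives a 9:3:3:1 phenotypic ratio.
Expected counts for N = 555 under a 9:3:3:1 ratio (total parts = 16):
  spiny-fruited bitter: 555 × 9/16 = 312.1875
  spiny-fruited non-bitter: 555 × 3/16 = 104.0625
  smooth-fruited bitter: 555 × 3/16 = 104.0625
  smooth-fruited non-bitter: 555 × 1/16 = 34.6875
χ² = Σ (O − E)² / E
  spiny-fruited bitter: (324 − 312.1875)² / 312.1875 = 0.4470
  spiny-fruited non-bitter: (104 − 104.0625)² / 104.0625 = 0.0000
  smooth-fruited bitter: (95 − 104.0625)² / 104.0625 = 0.7892
  smooth-fruited non-bitter: (32 − 34.6875)² / 34.6875 = 0.2082
χ² = 0.4470 + 0.0000 + 0.7892 + 0.2082 = 1.4444 ≈ 1.444
Degrees of freedom = 4 − 1 = 3; critical value at α = 0.1 is 6.251.
Since 1.444 < 6.251, we fail to reject the null hypothesis — the data are consistent with the 9:3:3:1 ratio.

1.444; consistent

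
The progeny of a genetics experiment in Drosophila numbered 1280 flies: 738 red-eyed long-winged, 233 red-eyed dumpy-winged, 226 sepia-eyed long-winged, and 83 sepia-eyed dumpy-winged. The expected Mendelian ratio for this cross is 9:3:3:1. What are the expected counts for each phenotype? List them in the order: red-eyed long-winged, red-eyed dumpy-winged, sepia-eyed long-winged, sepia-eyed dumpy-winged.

720, 240, 240, 80

Total ratio parts = 16. Expected numbers out of 1280:
  red-eyed long-winged: 1280 × 9/16 = 720
  red-eyed dumpy-winged: 1280 × 3/16 = 240
  sepia-eyed long-winged: 1280 × 3/16 = 240
  sepia-eyed dumpy-winged: 1280 × 1/16 = 80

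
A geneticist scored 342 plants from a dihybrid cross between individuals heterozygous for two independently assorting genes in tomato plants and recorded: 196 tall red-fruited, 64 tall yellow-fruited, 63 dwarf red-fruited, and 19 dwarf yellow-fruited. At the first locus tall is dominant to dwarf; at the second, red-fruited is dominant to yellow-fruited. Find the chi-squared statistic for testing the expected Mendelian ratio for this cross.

0.352

A dihybrid F₂ with independent assortment and complete dominance at both loci gives a 9:3:3:1 phenotypic ratio.
The 9:3:3:1 ratio has 16 parts, so with N = 342 the expected counts are:
  tall red-fruited: 342 × 9/16 = 192.375
  tall yellow-fruited: 342 × 3/16 = 64.125
  dwarf red-fruited: 342 × 3/16 = 64.125
  dwarf yellow-fruited: 342 × 1/16 = 21.375
χ² = Σ (O − E)² / E
  tall red-fruited: (196 − 192.375)² / 192.375 = 0.0683
  tall yellow-fruited: (64 − 64.125)² / 64.125 = 0.0002
  dwarf red-fruited: (63 − 64.125)² / 64.125 = 0.0197
  dwarf yellow-fruited: (19 − 21.375)² / 21.375 = 0.2639
χ² = 0.0683 + 0.0002 + 0.0197 + 0.2639 = 0.3521 ≈ 0.352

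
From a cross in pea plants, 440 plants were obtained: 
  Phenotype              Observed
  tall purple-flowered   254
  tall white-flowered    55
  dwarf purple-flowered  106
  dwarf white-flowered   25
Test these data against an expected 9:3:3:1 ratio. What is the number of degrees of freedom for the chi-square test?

3

A goodness-of-fit test with 4 phenotype classes has df = 4 − 1 = 3.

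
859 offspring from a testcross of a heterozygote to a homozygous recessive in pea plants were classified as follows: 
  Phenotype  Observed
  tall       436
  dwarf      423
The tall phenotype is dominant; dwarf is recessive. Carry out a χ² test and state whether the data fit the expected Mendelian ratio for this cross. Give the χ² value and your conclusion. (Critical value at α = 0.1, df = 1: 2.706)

0.197; consistent

A testcross of a heterozygote (Aa × aa) gives a 1:1 phenotypic ratio.
The 1:1 ratio has 2 parts, so with N = 859 the expected counts are:
  tall: 859 × 1/2 = 429.5
  dwarf: 859 × 1/2 = 429.5
χ² = Σ (O − E)² / E
  tall: (436 − 429.5)² / 429.5 = 0.0984
  dwarf: (423 − 429.5)² / 429.5 = 0.0984
χ² = 0.0984 + 0.0984 = 0.1968 ≈ 0.197
Degrees of freedom = 2 − 1 = 1; critical value at α = 0.1 is 2.706.
Since 0.197 < 2.706, we fail to reject the null hypothesis — the data are consistent with the 1:1 ratio.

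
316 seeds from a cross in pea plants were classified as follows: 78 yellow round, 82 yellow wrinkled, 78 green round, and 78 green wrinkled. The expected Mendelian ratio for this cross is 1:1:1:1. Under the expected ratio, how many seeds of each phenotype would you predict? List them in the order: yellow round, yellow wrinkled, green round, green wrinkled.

79, 79, 79, 79

The 1:1:1:1 ratio has 4 parts, so with N = 316 the expected counts are:
  yellow round: 316 × 1/4 = 79
  yellow wrinkled: 316 × 1/4 = 79
  green round: 316 × 1/4 = 79
  green wrinkled: 316 × 1/4 = 79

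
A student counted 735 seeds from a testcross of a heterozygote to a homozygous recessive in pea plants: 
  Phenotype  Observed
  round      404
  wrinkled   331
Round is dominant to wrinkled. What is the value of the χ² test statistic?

A testcross of a heterozygote (Aa × aa) gives a 1:1 phenotypic ratio.
Expected counts for N = 735 under a 1:1 ratio (total parts = 2):
  round: 735 × 1/2 = 367.5
  wrinkled: 735 × 1/2 = 367.5
χ² = Σ (O − E)² / E
  round: (404 − 367.5)² / 367.5 = 3.6252
  wrinkled: (331 − 367.5)² / 367.5 = 3.6252
χ² = 3.6252 + 3.6252 = 7.2504 ≈ 7.250

7.250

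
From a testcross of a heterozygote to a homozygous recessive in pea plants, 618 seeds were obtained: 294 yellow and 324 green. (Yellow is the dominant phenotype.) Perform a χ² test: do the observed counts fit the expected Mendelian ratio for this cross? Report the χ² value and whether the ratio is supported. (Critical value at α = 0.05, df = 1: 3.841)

A testcross of a heterozygote (Aa × aa) gives a 1:1 phenotypic ratio.
Expected counts for N = 618 under a 1:1 ratio (total parts = 2):
  yellow: 618 × 1/2 = 309
  green: 618 × 1/2 = 309
χ² = Σ (O − E)² / E
  yellow: (294 − 309)² / 309 = 0.7282
  green: (324 − 309)² / 309 = 0.7282
χ² = 0.7282 + 0.7282 = 1.4564 ≈ 1.456
Degrees of freedom = 2 − 1 = 1; critical value at α = 0.05 is 3.841.
Since 1.456 < 3.841, we fail to reject the null hypothesis — the data are consistent with the 1:1 ratio.

1.456; consistent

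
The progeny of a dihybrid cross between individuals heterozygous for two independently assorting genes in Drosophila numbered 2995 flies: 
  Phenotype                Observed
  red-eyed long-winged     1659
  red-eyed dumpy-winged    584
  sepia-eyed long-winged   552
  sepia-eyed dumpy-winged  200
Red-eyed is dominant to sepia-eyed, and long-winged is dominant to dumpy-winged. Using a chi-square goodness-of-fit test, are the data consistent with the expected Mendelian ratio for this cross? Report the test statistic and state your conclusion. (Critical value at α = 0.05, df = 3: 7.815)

2.328; consistent

A dihybrid F₂ with independent assortment and complete dominance at both loci gives a 9:3:3:1 phenotypic ratio.
The 9:3:3:1 ratio has 16 parts, so with N = 2995 the expected counts are:
  red-eyed long-winged: 2995 × 9/16 = 1684.6875
  red-eyed dumpy-winged: 2995 × 3/16 = 561.5625
  sepia-eyed long-winged: 2995 × 3/16 = 561.5625
  sepia-eyed dumpy-winged: 2995 × 1/16 = 187.1875
χ² = Σ (O − E)² / E
  red-eyed long-winged: (1659 − 1684.6875)² / 1684.6875 = 0.3917
  red-eyed dumpy-winged: (584 − 561.5625)² / 561.5625 = 0.8965
  sepia-eyed long-winged: (552 − 561.5625)² / 561.5625 = 0.1628
  sepia-eyed dumpy-winged: (200 − 187.1875)² / 187.1875 = 0.8770
χ² = 0.3917 + 0.8965 + 0.1628 + 0.8770 = 2.328
Degrees of freedom = 4 − 1 = 3; critical value at α = 0.05 is 7.815.
Since 2.328 < 7.815, we fail to reject the null hypothesis — the data are consistent with the 9:3:3:1 ratio.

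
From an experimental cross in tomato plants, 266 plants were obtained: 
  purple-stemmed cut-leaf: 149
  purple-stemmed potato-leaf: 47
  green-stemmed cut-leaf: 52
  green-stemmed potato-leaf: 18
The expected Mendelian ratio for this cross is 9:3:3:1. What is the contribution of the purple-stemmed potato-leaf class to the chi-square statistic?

Under the 9:3:3:1 hypothesis (Σ ratio = 16, N = 266):
  purple-stemmed cut-leaf: 266 × 9/16 = 149.625
  purple-stemmed potato-leaf: 266 × 3/16 = 49.875
  green-stemmed cut-leaf: 266 × 3/16 = 49.875
  green-stemmed potato-leaf: 266 × 1/16 = 16.625
Contribution of purple-stemmed potato-leaf: (47 − 49.875)² / 49.875 = 0.1657

0.166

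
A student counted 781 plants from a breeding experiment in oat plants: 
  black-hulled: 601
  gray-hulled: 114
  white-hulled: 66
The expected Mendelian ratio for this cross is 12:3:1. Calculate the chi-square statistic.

13.634

Total ratio parts = 16. Expected numbers out of 781:
  black-hulled: 781 × 12/16 = 585.75
  gray-hulled: 781 × 3/16 = 146.4375
  white-hulled: 781 × 1/16 = 48.8125
χ² = Σ (O − E)² / E
  black-hulled: (601 − 585.75)² / 585.75 = 0.3970
  gray-hulled: (114 − 146.4375)² / 146.4375 = 7.1853
  white-hulled: (66 − 48.8125)² / 48.8125 = 6.0519
χ² = 0.3970 + 7.1853 + 6.0519 = 13.6342 ≈ 13.634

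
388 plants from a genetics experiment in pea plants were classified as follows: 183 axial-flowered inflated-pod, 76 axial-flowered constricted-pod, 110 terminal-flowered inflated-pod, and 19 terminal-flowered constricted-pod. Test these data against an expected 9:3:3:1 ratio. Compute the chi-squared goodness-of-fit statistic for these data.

Total ratio parts = 16. Expected numbers out of 388:
  axial-flowered inflated-pod: 388 × 9/16 = 218.25
  axial-flowered constricted-pod: 388 × 3/16 = 72.75
  terminal-flowered inflated-pod: 388 × 3/16 = 72.75
  terminal-flowered constricted-pod: 388 × 1/16 = 24.25
χ² = Σ (O − E)² / E
  axial-flowered inflated-pod: (183 − 218.25)² / 218.25 = 5.6933
  axial-flowered constricted-pod: (76 − 72.75)² / 72.75 = 0.1452
  terminal-flowered inflated-pod: (110 − 72.75)² / 72.75 = 19.0730
  terminal-flowered constricted-pod: (19 − 24.25)² / 24.25 = 1.1366
χ² = 5.6933 + 0.1452 + 19.0730 + 1.1366 = 26.0481 ≈ 26.048

26.048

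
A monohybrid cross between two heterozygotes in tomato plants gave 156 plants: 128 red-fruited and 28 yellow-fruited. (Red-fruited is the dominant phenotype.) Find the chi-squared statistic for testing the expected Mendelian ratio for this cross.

4.137

For a monohybrid cross between heterozygotes with complete dominance, the expected phenotypic ratio is 3:1.
Under the 3:1 hypothesis (Σ ratio = 4, N = 156):
  red-fruited: 156 × 3/4 = 117
  yellow-fruited: 156 × 1/4 = 39
χ² = Σ (O − E)² / E
  red-fruited: (128 − 117)² / 117 = 1.0342
  yellow-fruited: (28 − 39)² / 39 = 3.1026
χ² = 1.0342 + 3.1026 = 4.1368 ≈ 4.137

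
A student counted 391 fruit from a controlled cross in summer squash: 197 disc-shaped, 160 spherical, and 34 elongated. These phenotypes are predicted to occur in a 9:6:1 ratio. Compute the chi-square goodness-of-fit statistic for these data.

7.354

Total ratio parts = 16. Expected numbers out of 391:
  disc-shaped: 391 × 9/16 = 219.9375
  spherical: 391 × 6/16 = 146.625
  elongated: 391 × 1/16 = 24.4375
χ² = Σ (O − E)² / E
  disc-shaped: (197 − 219.9375)² / 219.9375 = 2.3922
  spherical: (160 − 146.625)² / 146.625 = 1.2201
  elongated: (34 − 24.4375)² / 24.4375 = 3.7418
χ² = 2.3922 + 1.2201 + 3.7418 = 7.3541 ≈ 7.354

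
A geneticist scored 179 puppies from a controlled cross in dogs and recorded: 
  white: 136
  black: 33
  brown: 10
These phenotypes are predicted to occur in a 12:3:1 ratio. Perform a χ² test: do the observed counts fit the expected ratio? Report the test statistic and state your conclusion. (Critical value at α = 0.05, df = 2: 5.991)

0.158; consistent

Under the 12:3:1 hypothesis (Σ ratio = 16, N = 179):
  white: 179 × 12/16 = 134.25
  black: 179 × 3/16 = 33.5625
  brown: 179 × 1/16 = 11.1875
χ² = Σ (O − E)² / E
  white: (136 − 134.25)² / 134.25 = 0.0228
  black: (33 − 33.5625)² / 33.5625 = 0.0094
  brown: (10 − 11.1875)² / 11.1875 = 0.1260
χ² = 0.0228 + 0.0094 + 0.1260 = 0.1582 ≈ 0.158
Degrees of freedom = 3 − 1 = 2; critical value at α = 0.05 is 5.991.
Since 0.158 < 5.991, we fail to reject the null hypothesis — the data are consistent with the 12:3:1 ratio.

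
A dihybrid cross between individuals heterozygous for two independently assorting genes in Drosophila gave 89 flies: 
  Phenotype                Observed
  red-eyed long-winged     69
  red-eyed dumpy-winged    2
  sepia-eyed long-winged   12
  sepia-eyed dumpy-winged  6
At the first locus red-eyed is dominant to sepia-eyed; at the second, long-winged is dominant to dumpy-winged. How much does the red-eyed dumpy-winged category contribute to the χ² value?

A dihybrid F₂ with independent assortment and complete dominance at both loci gives a 9:3:3:1 phenotypic ratio.
Total ratio parts = 16. Expected numbers out of 89:
  red-eyed long-winged: 89 × 9/16 = 50.0625
  red-eyed dumpy-winged: 89 × 3/16 = 16.6875
  sepia-eyed long-winged: 89 × 3/16 = 16.6875
  sepia-eyed dumpy-winged: 89 × 1/16 = 5.5625
Contribution of red-eyed dumpy-winged: (2 − 16.6875)² / 16.6875 = 12.9272

12.927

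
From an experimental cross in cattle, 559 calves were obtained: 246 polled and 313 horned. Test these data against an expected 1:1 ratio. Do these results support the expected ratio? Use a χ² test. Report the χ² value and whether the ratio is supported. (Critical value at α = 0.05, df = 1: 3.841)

The 1:1 ratio has 2 parts, so with N = 559 the expected counts are:
  polled: 559 × 1/2 = 279.5
  horned: 559 × 1/2 = 279.5
χ² = Σ (O − E)² / E
  polled: (246 − 279.5)² / 279.5 = 4.0152
  horned: (313 − 279.5)² / 279.5 = 4.0152
χ² = 4.0152 + 4.0152 = 8.0304 ≈ 8.030
Degrees of freedom = 2 − 1 = 1; critical value at α = 0.05 is 3.841.
Since 8.030 > 3.841, we reject the null hypothesis — the data do not fit the 1:1 ratio.

8.030; not consistent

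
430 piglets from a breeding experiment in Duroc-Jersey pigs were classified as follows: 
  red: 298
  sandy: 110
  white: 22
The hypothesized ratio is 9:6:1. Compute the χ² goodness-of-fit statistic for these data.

30.196

Under the 9:6:1 hypothesis (Σ ratio = 16, N = 430):
  red: 430 × 9/16 = 241.875
  sandy: 430 × 6/16 = 161.25
  white: 430 × 1/16 = 26.875
χ² = Σ (O − E)² / E
  red: (298 − 241.875)² / 241.875 = 13.0233
  sandy: (110 − 161.25)² / 161.25 = 16.2888
  white: (22 − 26.875)² / 26.875 = 0.8843
χ² = 13.0233 + 16.2888 + 0.8843 = 30.1964 ≈ 30.196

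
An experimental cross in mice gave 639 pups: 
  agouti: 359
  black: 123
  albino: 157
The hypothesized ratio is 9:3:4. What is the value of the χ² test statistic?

0.133

Expected counts for N = 639 under a 9:3:4 ratio (total parts = 16):
  agouti: 639 × 9/16 = 359.4375
  black: 639 × 3/16 = 119.8125
  albino: 639 × 4/16 = 159.75
χ² = Σ (O − E)² / E
  agouti: (359 − 359.4375)² / 359.4375 = 0.0005
  black: (123 − 119.8125)² / 119.8125 = 0.0848
  albino: (157 − 159.75)² / 159.75 = 0.0473
χ² = 0.0005 + 0.0848 + 0.0473 = 0.1326 ≈ 0.133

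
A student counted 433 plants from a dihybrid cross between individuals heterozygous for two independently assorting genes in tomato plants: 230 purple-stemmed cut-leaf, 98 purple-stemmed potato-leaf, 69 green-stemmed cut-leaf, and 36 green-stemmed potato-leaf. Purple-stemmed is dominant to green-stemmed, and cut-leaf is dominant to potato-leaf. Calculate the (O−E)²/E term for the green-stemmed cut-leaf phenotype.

1.830

A dihybrid F₂ with independent assortment and complete dominance at both loci gives a 9:3:3:1 phenotypic ratio.
Under the 9:3:3:1 hypothesis (Σ ratio = 16, N = 433):
  purple-stemmed cut-leaf: 433 × 9/16 = 243.5625
  purple-stemmed potato-leaf: 433 × 3/16 = 81.1875
  green-stemmed cut-leaf: 433 × 3/16 = 81.1875
  green-stemmed potato-leaf: 433 × 1/16 = 27.0625
Contribution of green-stemmed cut-leaf: (69 − 81.1875)² / 81.1875 = 1.8295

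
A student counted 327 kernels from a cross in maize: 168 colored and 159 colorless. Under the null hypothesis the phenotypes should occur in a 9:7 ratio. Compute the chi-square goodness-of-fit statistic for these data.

3.156

Under the 9:7 hypothesis (Σ ratio = 16, N = 327):
  colored: 327 × 9/16 = 183.9375
  colorless: 327 × 7/16 = 143.0625
χ² = Σ (O − E)² / E
  colored: (168 − 183.9375)² / 183.9375 = 1.3809
  colorless: (159 − 143.0625)² / 143.0625 = 1.7755
χ² = 1.3809 + 1.7755 = 3.1564 ≈ 3.156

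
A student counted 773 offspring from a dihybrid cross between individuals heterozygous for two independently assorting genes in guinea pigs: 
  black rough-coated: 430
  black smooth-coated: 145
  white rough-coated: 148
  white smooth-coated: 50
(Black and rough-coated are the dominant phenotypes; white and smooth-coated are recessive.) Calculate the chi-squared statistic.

A dihybrid F₂ with independent assortment and complete dominance at both loci gives a 9:3:3:1 phenotypic ratio.
Expected counts for N = 773 under a 9:3:3:1 ratio (total parts = 16):
  black rough-coated: 773 × 9/16 = 434.8125
  black smooth-coated: 773 × 3/16 = 144.9375
  white rough-coated: 773 × 3/16 = 144.9375
  white smooth-coated: 773 × 1/16 = 48.3125
χ² = Σ (O − E)² / E
  black rough-coated: (430 − 434.8125)² / 434.8125 = 0.0533
  black smooth-coated: (145 − 144.9375)² / 144.9375 = 0.0000
  white rough-coated: (148 − 144.9375)² / 144.9375 = 0.0647
  white smooth-coated: (50 − 48.3125)² / 48.3125 = 0.0589
χ² = 0.0533 + 0.0000 + 0.0647 + 0.0589 = 0.1769 ≈ 0.177

0.177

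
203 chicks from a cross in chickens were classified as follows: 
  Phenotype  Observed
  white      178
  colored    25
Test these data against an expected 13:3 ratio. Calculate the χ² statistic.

Under the 13:3 hypothesis (Σ ratio = 16, N = 203):
  white: 203 × 13/16 = 164.9375
  colored: 203 × 3/16 = 38.0625
χ² = Σ (O − E)² / E
  white: (178 − 164.9375)² / 164.9375 = 1.0345
  colored: (25 − 38.0625)² / 38.0625 = 4.4829
χ² = 1.0345 + 4.4829 = 5.5174 ≈ 5.517

5.517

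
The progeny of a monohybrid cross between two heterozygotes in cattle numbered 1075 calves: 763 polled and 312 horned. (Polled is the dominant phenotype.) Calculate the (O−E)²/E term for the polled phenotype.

For a monohybrid cross between heterozygotes with complete dominance, the expected phenotypic ratio is 3:1.
The 3:1 ratio has 4 parts, so with N = 1075 the expected counts are:
  polled: 1075 × 3/4 = 806.25
  horned: 1075 × 1/4 = 268.75
Contribution of polled: (763 − 806.25)² / 806.25 = 2.3201

2.320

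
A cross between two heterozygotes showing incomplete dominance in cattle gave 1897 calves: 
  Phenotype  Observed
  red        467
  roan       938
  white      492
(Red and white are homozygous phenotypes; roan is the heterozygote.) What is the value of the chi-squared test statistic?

With incomplete dominance, a heterozygote × heterozygote cross gives a 1:2:1 phenotypic ratio.
Expected counts for N = 1897 under a 1:2:1 ratio (total parts = 4):
  red: 1897 × 1/4 = 474.25
  roan: 1897 × 2/4 = 948.5
  white: 1897 × 1/4 = 474.25
χ² = Σ (O − E)² / E
  red: (467 − 474.25)² / 474.25 = 0.1108
  roan: (938 − 948.5)² / 948.5 = 0.1162
  white: (492 − 474.25)² / 474.25 = 0.6643
χ² = 0.1108 + 0.1162 + 0.6643 = 0.8913 ≈ 0.891

0.891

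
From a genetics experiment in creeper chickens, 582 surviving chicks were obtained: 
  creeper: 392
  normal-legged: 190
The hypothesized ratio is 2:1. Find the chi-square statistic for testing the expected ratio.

0.124

The 2:1 ratio has 3 parts, so with N = 582 the expected counts are:
  creeper: 582 × 2/3 = 388
  normal-legged: 582 × 1/3 = 194
χ² = Σ (O − E)² / E
  creeper: (392 − 388)² / 388 = 0.0412
  normal-legged: (190 − 194)² / 194 = 0.0825
χ² = 0.0412 + 0.0825 = 0.1237 ≈ 0.124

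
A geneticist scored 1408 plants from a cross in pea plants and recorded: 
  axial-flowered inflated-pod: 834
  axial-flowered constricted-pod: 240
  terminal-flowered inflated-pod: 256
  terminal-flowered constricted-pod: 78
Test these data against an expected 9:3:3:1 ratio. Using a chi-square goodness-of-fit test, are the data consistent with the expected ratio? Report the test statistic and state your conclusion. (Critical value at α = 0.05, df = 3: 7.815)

Expected counts for N = 1408 under a 9:3:3:1 ratio (total parts = 16):
  axial-flowered inflated-pod: 1408 × 9/16 = 792
  axial-flowered constricted-pod: 1408 × 3/16 = 264
  terminal-flowered inflated-pod: 1408 × 3/16 = 264
  terminal-flowered constricted-pod: 1408 × 1/16 = 88
χ² = Σ (O − E)² / E
  axial-flowered inflated-pod: (834 − 792)² / 792 = 2.2273
  axial-flowered constricted-pod: (240 − 264)² / 264 = 2.1818
  terminal-flowered inflated-pod: (256 − 264)² / 264 = 0.2424
  terminal-flowered constricted-pod: (78 − 88)² / 88 = 1.1364
χ² = 2.2273 + 2.1818 + 0.2424 + 1.1364 = 5.7879 ≈ 5.788
Degrees of freedom = 4 − 1 = 3; critical value at α = 0.05 is 7.815.
Since 5.788 < 7.815, we fail to reject the null hypothesis — the data are consistent with the 9:3:3:1 ratio.

5.788; consistent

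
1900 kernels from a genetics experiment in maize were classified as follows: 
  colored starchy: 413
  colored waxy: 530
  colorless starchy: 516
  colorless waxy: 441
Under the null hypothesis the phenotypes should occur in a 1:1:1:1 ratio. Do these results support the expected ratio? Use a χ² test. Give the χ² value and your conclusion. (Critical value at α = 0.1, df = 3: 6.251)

Under the 1:1:1:1 hypothesis (Σ ratio = 4, N = 1900):
  colored starchy: 1900 × 1/4 = 475
  colored waxy: 1900 × 1/4 = 475
  colorless starchy: 1900 × 1/4 = 475
  colorless waxy: 1900 × 1/4 = 475
χ² = Σ (O − E)² / E
  colored starchy: (413 − 475)² / 475 = 8.0926
  colored waxy: (530 − 475)² / 475 = 6.3684
  colorless starchy: (516 − 475)² / 475 = 3.5389
  colorless waxy: (441 − 475)² / 475 = 2.4337
χ² = 8.0926 + 6.3684 + 3.5389 + 2.4337 = 20.4336 ≈ 20.434
Degrees of freedom = 4 − 1 = 3; critical value at α = 0.1 is 6.251.
Since 20.434 > 6.251, we reject the null hypothesis — the data do not fit the 1:1:1:1 ratio.

20.434; not consistent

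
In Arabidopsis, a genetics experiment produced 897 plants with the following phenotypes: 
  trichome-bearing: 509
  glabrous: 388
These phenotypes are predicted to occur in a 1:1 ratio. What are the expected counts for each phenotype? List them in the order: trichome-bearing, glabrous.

Under the 1:1 hypothesis (Σ ratio = 2, N = 897):
  trichome-bearing: 897 × 1/2 = 448.5
  glabrous: 897 × 1/2 = 448.5

448.5, 448.5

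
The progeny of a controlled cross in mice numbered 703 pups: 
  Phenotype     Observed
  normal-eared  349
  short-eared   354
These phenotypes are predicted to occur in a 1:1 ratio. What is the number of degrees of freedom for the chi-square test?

1

A goodness-of-fit test with 2 phenotype classes has df = 2 − 1 = 1.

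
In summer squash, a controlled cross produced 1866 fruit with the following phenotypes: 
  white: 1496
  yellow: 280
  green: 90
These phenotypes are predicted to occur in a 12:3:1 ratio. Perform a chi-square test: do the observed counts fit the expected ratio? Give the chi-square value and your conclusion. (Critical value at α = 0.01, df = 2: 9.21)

26.687; not consistent

Total ratio parts = 16. Expected numbers out of 1866:
  white: 1866 × 12/16 = 1399.5
  yellow: 1866 × 3/16 = 349.875
  green: 1866 × 1/16 = 116.625
χ² = Σ (O − E)² / E
  white: (1496 − 1399.5)² / 1399.5 = 6.6540
  yellow: (280 − 349.875)² / 349.875 = 13.9550
  green: (90 − 116.625)² / 116.625 = 6.0784
χ² = 6.6540 + 13.9550 + 6.0784 = 26.6874 ≈ 26.687
Degrees of freedom = 3 − 1 = 2; critical value at α = 0.01 is 9.21.
Since 26.687 > 9.21, we reject the null hypothesis — the data do not fit the 12:3:1 ratio.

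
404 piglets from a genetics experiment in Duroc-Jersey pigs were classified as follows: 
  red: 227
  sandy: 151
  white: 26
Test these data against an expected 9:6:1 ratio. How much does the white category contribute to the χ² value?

0.022

Under the 9:6:1 hypothesis (Σ ratio = 16, N = 404):
  red: 404 × 9/16 = 227.25
  sandy: 404 × 6/16 = 151.5
  white: 404 × 1/16 = 25.25
Contribution of white: (26 − 25.25)² / 25.25 = 0.0223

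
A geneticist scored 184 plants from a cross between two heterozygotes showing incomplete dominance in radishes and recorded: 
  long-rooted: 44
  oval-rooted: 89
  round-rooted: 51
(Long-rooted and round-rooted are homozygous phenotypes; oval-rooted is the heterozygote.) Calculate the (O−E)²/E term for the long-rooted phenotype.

0.087

With incomplete dominance, a heterozygote × heterozygote cross gives a 1:2:1 phenotypic ratio.
The 1:2:1 ratio has 4 parts, so with N = 184 the expected counts are:
  long-rooted: 184 × 1/4 = 46
  oval-rooted: 184 × 2/4 = 92
  round-rooted: 184 × 1/4 = 46
Contribution of long-rooted: (44 − 46)² / 46 = 0.0870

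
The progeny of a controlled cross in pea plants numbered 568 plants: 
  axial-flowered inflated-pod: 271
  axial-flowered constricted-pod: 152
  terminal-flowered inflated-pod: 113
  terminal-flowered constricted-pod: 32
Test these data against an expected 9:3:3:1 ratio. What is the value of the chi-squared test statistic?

The 9:3:3:1 ratio has 16 parts, so with N = 568 the expected counts are:
  axial-flowered inflated-pod: 568 × 9/16 = 319.5
  axial-flowered constricted-pod: 568 × 3/16 = 106.5
  terminal-flowered inflated-pod: 568 × 3/16 = 106.5
  terminal-flowered constricted-pod: 568 × 1/16 = 35.5
χ² = Σ (O − E)² / E
  axial-flowered inflated-pod: (271 − 319.5)² / 319.5 = 7.3623
  axial-flowered constricted-pod: (152 − 106.5)² / 106.5 = 19.4390
  terminal-flowered inflated-pod: (113 − 106.5)² / 106.5 = 0.3967
  terminal-flowered constricted-pod: (32 − 35.5)² / 35.5 = 0.3451
χ² = 7.3623 + 19.4390 + 0.3967 + 0.3451 = 27.5431 ≈ 27.543

27.543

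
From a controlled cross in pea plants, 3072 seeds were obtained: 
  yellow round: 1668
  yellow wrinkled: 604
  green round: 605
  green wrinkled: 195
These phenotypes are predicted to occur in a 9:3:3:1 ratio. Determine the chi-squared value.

4.951

Expected counts for N = 3072 under a 9:3:3:1 ratio (total parts = 16):
  yellow round: 3072 × 9/16 = 1728
  yellow wrinkled: 3072 × 3/16 = 576
  green round: 3072 × 3/16 = 576
  green wrinkled: 3072 × 1/16 = 192
χ² = Σ (O − E)² / E
  yellow round: (1668 − 1728)² / 1728 = 2.0833
  yellow wrinkled: (604 − 576)² / 576 = 1.3611
  green round: (605 − 576)² / 576 = 1.4601
  green wrinkled: (195 − 192)² / 192 = 0.0469
χ² = 2.0833 + 1.3611 + 1.4601 + 0.0469 = 4.9514 ≈ 4.951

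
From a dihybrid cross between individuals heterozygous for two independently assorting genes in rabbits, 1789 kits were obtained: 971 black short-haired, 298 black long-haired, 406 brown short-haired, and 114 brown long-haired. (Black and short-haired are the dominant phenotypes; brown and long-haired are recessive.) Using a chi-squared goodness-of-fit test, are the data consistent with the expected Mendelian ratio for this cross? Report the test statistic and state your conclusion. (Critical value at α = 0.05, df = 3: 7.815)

A dihybrid F₂ with independent assortment and complete dominance at both loci gives a 9:3:3:1 phenotypic ratio.
Expected counts for N = 1789 under a 9:3:3:1 ratio (total parts = 16):
  black short-haired: 1789 × 9/16 = 1006.3125
  black long-haired: 1789 × 3/16 = 335.4375
  brown short-haired: 1789 × 3/16 = 335.4375
  brown long-haired: 1789 × 1/16 = 111.8125
χ² = Σ (O − E)² / E
  black short-haired: (971 − 1006.3125)² / 1006.3125 = 1.2392
  black long-haired: (298 − 335.4375)² / 335.4375 = 4.1783
  brown short-haired: (406 − 335.4375)² / 335.4375 = 14.8435
  brown long-haired: (114 − 111.8125)² / 111.8125 = 0.0428
χ² = 1.2392 + 4.1783 + 14.8435 + 0.0428 = 20.3038 ≈ 20.304
Degrees of freedom = 4 − 1 = 3; critical value at α = 0.05 is 7.815.
Since 20.304 > 7.815, we reject the null hypothesis — the data do not fit the 9:3:3:1 ratio.

20.304; not consistent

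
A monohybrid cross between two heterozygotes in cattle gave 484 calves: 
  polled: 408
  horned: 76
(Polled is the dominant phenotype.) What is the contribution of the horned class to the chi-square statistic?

For a monohybrid cross between heterozygotes with complete dominance, the expected phenotypic ratio is 3:1.
Under the 3:1 hypothesis (Σ ratio = 4, N = 484):
  polled: 484 × 3/4 = 363
  horned: 484 × 1/4 = 121
Contribution of horned: (76 − 121)² / 121 = 16.7355

16.736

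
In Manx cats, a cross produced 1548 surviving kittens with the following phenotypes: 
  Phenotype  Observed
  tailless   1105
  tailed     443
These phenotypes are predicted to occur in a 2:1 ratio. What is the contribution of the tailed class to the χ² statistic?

Under the 2:1 hypothesis (Σ ratio = 3, N = 1548):
  tailless: 1548 × 2/3 = 1032
  tailed: 1548 × 1/3 = 516
Contribution of tailed: (443 − 516)² / 516 = 10.3275

10.328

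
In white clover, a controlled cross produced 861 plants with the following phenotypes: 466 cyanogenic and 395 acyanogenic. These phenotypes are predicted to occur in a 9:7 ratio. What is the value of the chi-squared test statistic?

1.583

The 9:7 ratio has 16 parts, so with N = 861 the expected counts are:
  cyanogenic: 861 × 9/16 = 484.3125
  acyanogenic: 861 × 7/16 = 376.6875
χ² = Σ (O − E)² / E
  cyanogenic: (466 − 484.3125)² / 484.3125 = 0.6924
  acyanogenic: (395 − 376.6875)² / 376.6875 = 0.8903
χ² = 0.6924 + 0.8903 = 1.5827 ≈ 1.583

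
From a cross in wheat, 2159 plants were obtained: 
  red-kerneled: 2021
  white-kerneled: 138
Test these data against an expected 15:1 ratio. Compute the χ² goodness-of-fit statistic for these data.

0.074

Total ratio parts = 16. Expected numbers out of 2159:
  red-kerneled: 2159 × 15/16 = 2024.0625
  white-kerneled: 2159 × 1/16 = 134.9375
χ² = Σ (O − E)² / E
  red-kerneled: (2021 − 2024.0625)² / 2024.0625 = 0.0046
  white-kerneled: (138 − 134.9375)² / 134.9375 = 0.0695
χ² = 0.0046 + 0.0695 = 0.0741 ≈ 0.074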